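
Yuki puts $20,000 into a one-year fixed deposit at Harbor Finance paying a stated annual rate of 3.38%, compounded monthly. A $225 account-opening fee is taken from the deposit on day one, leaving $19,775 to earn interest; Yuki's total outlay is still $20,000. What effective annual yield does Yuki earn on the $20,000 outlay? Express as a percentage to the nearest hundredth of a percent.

2.27%

Value after one year: 19,775 × (1 + 0.0338/12)^12 = 19,775 × 1.034329 = $20,453.85.
Effective yield on the $20,000 outlay: 20,453.85 / 20,000 − 1 = 0.022692 = 2.27%.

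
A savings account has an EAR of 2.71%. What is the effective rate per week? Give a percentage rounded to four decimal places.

0.0514%

The per-week rate i satisfies (1 + i)^52 = 1 + 0.0271.
i = 1.0271^(1/52) − 1 = 0.0005143 = 0.0514%.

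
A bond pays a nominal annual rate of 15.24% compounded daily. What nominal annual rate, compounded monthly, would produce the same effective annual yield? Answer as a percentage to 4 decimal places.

EAR = (1 + 0.1524/365)^365 − 1 = 0.164589.
Solve (1 + r/12)^12 = 1.164589: r/12 = 1.164589^(1/12) − 1 = 0.012778, so r = 0.153340 = 15.3340%.

15.3340%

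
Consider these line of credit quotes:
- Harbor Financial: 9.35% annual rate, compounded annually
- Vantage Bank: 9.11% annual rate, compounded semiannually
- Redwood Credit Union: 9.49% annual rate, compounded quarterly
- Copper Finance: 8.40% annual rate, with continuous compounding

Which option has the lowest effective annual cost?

Harbor Financial: compounded annually, EAR = 9.350%
Vantage Bank: (1 + 0.0911/2)^2 − 1 = 9.317%
Redwood Credit Union: (1 + 0.0949/4)^4 − 1 = 9.833%
Copper Finance: e^0.0840 − 1 = 8.763%
The lowest effective annual rate is Copper Finance at 8.763%.

Copper Finance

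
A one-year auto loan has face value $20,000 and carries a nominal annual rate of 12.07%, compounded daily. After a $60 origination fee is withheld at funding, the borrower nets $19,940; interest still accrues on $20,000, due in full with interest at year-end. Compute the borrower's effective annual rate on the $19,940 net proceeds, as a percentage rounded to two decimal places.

13.17%

Amount owed after one year: 20,000 × (1 + 0.1207/365)^365 = 20,000 × 1.128264 = $22,565.28.
Effective rate on net proceeds: 22,565.28 / 19,940 − 1 = 0.131659 = 13.17%.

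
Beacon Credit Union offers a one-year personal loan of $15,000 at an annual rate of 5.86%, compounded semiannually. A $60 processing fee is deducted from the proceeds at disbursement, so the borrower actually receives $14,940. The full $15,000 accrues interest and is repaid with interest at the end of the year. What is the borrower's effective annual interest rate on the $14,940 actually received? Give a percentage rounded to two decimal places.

6.37%

Amount owed after one year: 15,000 × (1 + 0.0586/2)^2 = 15,000 × 1.059458 = $15,891.88.
Effective rate on net proceeds: 15,891.88 / 14,940 − 1 = 0.063713 = 6.37%.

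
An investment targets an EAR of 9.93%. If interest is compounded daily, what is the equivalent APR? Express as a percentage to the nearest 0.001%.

9.469%

(1 + r/365)^365 − 1 = 0.0993, so 1 + r/365 = 1.0993^(1/365).
r/365 = 0.000259, so r = 0.094686 = 9.469%.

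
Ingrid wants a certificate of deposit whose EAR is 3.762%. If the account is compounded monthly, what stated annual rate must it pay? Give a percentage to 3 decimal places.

3.699%

(1 + r/12)^12 − 1 = 0.03762, so 1 + r/12 = 1.03762^(1/12).
r/12 = 0.003082, so r = 0.036987 = 3.699%.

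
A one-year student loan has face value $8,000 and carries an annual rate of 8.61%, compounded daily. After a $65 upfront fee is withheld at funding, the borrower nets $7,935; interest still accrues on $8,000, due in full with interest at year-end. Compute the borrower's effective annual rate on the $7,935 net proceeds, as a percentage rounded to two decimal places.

9.88%

Amount owed after one year: 8,000 × (1 + 0.0861/365)^365 = 8,000 × 1.089904 = $8,719.23.
Effective rate on net proceeds: 8,719.23 / 7,935 − 1 = 0.098832 = 9.88%.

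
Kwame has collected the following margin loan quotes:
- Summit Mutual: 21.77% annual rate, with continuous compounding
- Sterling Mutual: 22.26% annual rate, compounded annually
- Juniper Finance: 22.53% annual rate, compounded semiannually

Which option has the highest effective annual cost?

Summit Mutual: e^0.2177 − 1 = 24.321%
Sterling Mutual: compounded annually, EAR = 22.260%
Juniper Finance: (1 + 0.2253/2)^2 − 1 = 23.799%
The highest effective annual rate is Summit Mutual at 24.321%.

Summit Mutual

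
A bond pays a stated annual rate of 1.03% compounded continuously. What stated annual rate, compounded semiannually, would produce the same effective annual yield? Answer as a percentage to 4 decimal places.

1.0327%

EAR under continuous compounding: e^0.0103 − 1 = 0.010353.
Solve (1 + r/2)^2 = 1.010353: r/2 = 1.010353^(1/2) − 1 = 0.005163, so r = 0.010327 = 1.0327%.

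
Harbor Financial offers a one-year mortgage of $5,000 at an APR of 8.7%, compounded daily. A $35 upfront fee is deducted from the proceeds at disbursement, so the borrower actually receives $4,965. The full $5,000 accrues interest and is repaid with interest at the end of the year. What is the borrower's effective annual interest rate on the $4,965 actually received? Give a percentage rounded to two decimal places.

9.86%

Amount owed after one year: 5,000 × (1 + 0.087/365)^365 = 5,000 × 1.090885 = $5,454.43.
Effective rate on net proceeds: 5,454.43 / 4,965 − 1 = 0.098575 = 9.86%.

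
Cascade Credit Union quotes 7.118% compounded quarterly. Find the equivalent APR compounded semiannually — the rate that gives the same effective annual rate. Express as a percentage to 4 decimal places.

7.1813%

EAR = (1 + 0.07118/4)^4 − 1 = 0.073103.
Solve (1 + r/2)^2 = 1.073103: r/2 = 1.073103^(1/2) − 1 = 0.035907, so r = 0.071813 = 7.1813%.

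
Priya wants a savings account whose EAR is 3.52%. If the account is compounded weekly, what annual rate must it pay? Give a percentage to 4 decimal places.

3.4606%

(1 + r/52)^52 − 1 = 0.0352, so 1 + r/52 = 1.0352^(1/52).
r/52 = 0.000666, so r = 0.034606 = 3.4606%.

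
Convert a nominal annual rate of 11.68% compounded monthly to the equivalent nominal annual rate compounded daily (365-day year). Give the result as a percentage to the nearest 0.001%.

11.625%

EAR = (1 + 0.1168/12)^12 − 1 = 0.123260.
Solve (1 + r/365)^365 = 1.123260: r/365 = 1.123260^(1/365) − 1 = 0.000319, so r = 0.116254 = 11.625%.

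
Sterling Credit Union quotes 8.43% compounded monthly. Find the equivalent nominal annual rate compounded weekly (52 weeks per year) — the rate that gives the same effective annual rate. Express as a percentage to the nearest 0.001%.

EAR = (1 + 0.0843/12)^12 − 1 = 0.087635.
Solve (1 + r/52)^52 = 1.087635: r/52 = 1.087635^(1/52) − 1 = 0.001617, so r = 0.084073 = 8.407%.

8.407%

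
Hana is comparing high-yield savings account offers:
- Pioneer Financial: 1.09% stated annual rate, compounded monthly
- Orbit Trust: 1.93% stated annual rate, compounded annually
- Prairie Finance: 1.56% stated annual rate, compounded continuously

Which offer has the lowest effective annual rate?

Pioneer Financial

Pioneer Financial: (1 + 0.0109/12)^12 − 1 = 1.095%
Orbit Trust: compounded annually, EAR = 1.930%
Prairie Finance: e^0.0156 − 1 = 1.572%
The lowest effective annual rate is Pioneer Financial at 1.095%.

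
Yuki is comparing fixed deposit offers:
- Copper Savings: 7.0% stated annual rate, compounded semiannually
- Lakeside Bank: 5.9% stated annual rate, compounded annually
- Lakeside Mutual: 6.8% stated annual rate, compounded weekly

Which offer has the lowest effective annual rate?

Lakeside Bank

Copper Savings: (1 + 0.070/2)^2 − 1 = 7.122%
Lakeside Bank: compounded annually, EAR = 5.900%
Lakeside Mutual: (1 + 0.068/52)^52 − 1 = 7.032%
The lowest effective annual rate is Lakeside Bank at 5.900%.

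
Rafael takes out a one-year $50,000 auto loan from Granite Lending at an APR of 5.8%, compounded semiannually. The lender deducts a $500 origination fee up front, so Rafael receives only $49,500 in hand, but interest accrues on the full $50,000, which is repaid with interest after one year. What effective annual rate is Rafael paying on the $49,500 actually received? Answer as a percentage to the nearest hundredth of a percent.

Amount owed after one year: 50,000 × (1 + 0.058/2)^2 = 50,000 × 1.058841 = $52,942.05.
Effective rate on net proceeds: 52,942.05 / 49,500 − 1 = 0.069536 = 6.95%.

6.95%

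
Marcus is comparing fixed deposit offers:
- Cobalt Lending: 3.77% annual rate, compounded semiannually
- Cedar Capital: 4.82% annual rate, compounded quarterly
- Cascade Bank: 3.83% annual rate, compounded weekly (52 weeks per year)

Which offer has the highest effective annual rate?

Cedar Capital

Cobalt Lending: (1 + 0.0377/2)^2 − 1 = 3.806%
Cedar Capital: (1 + 0.0482/4)^4 − 1 = 4.908%
Cascade Bank: (1 + 0.0383/52)^52 − 1 = 3.903%
The highest effective annual rate is Cedar Capital at 4.908%.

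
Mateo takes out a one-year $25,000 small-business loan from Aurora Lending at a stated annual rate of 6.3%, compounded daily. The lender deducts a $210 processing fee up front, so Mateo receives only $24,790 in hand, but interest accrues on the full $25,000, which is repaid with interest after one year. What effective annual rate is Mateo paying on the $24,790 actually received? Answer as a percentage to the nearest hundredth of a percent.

Amount owed after one year: 25,000 × (1 + 0.063/365)^365 = 25,000 × 1.065021 = $26,625.53.
Effective rate on net proceeds: 26,625.53 / 24,790 − 1 = 0.074043 = 7.40%.

7.40%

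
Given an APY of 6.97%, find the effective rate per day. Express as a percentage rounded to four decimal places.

The per-day rate i satisfies (1 + i)^365 = 1 + 0.0697.
i = 1.0697^(1/365) − 1 = 0.0001846 = 0.0185%.

0.0185%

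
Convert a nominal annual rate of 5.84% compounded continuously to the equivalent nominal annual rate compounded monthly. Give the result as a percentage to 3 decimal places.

EAR under continuous compounding: e^0.0584 − 1 = 0.060139.
Solve (1 + r/12)^12 = 1.060139: r/12 = 1.060139^(1/12) − 1 = 0.004879, so r = 0.058542 = 5.854%.

5.854%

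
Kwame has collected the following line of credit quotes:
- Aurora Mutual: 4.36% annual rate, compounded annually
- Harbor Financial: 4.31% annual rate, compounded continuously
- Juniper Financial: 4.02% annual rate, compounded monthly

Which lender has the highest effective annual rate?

Harbor Financial

Aurora Mutual: compounded annually, EAR = 4.360%
Harbor Financial: e^0.0431 − 1 = 4.404%
Juniper Financial: (1 + 0.0402/12)^12 − 1 = 4.095%
The highest effective annual rate is Harbor Financial at 4.404%.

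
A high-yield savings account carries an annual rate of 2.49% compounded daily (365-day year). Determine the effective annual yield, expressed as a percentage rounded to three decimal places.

2.521%

EAR = (1 + 0.0249/365)^365 − 1.
= 1.025212 − 1 = 2.521%.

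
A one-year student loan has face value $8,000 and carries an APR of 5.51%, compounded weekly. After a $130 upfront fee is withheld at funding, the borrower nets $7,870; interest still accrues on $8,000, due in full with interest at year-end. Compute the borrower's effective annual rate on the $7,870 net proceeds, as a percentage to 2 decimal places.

Amount owed after one year: 8,000 × (1 + 0.0551/52)^52 = 8,000 × 1.056615 = $8,452.92.
Effective rate on net proceeds: 8,452.92 / 7,870 − 1 = 0.074069 = 7.41%.

7.41%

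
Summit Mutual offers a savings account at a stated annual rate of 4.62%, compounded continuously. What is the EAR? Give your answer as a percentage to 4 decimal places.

With continuous compounding, EAR = e^0.0462 − 1.
e^0.0462 = 1.047284, so EAR = 0.047284 = 4.7284%.

4.7284%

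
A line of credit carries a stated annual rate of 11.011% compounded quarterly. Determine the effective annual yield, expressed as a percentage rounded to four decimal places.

EAR = (1 + 0.11011/4)^4 − 1.
= (1 + 0.027527)^4 − 1 = 1.114741 − 1 = 11.4741%.

11.4741%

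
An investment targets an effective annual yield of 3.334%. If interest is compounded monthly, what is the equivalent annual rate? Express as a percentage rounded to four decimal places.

(1 + r/12)^12 − 1 = 0.03334, so 1 + r/12 = 1.03334^(1/12).
r/12 = 0.002737, so r = 0.032841 = 3.2841%.

3.2841%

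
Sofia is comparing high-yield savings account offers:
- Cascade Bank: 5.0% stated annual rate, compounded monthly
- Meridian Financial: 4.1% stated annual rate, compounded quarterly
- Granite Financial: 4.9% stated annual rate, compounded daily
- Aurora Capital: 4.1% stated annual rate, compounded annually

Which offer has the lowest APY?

Cascade Bank: (1 + 0.050/12)^12 − 1 = 5.116%
Meridian Financial: (1 + 0.041/4)^4 − 1 = 4.163%
Granite Financial: (1 + 0.049/365)^365 − 1 = 5.022%
Aurora Capital: compounded annually, EAR = 4.100%
The lowest effective annual rate is Aurora Capital at 4.100%.

Aurora Capital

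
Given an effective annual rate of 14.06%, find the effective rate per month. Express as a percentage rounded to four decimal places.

1.1023%

The per-month rate i satisfies (1 + i)^12 = 1 + 0.1406.
i = 1.1406^(1/12) − 1 = 0.0110232 = 1.1023%.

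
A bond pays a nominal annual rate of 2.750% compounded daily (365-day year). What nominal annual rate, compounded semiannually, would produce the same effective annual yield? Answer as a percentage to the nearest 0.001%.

2.769%

EAR = (1 + 0.02750/365)^365 − 1 = 0.027881.
Solve (1 + r/2)^2 = 1.027881: r/2 = 1.027881^(1/2) − 1 = 0.013844, so r = 0.027689 = 2.769%.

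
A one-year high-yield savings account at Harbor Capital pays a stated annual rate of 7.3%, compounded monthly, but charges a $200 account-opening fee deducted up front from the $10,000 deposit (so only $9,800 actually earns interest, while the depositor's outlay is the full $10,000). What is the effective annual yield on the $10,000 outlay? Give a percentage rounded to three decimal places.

Value after one year: 9,800 × (1 + 0.073/12)^12 = 9,800 × 1.075493 = $10,539.83.
Effective yield on the $10,000 outlay: 10,539.83 / 10,000 − 1 = 0.053983 = 5.398%.

5.398%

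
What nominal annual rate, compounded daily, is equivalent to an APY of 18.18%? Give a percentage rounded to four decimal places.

16.7077%

(1 + r/365)^365 − 1 = 0.1818, so 1 + r/365 = 1.1818^(1/365).
r/365 = 0.000458, so r = 0.167077 = 16.7077%.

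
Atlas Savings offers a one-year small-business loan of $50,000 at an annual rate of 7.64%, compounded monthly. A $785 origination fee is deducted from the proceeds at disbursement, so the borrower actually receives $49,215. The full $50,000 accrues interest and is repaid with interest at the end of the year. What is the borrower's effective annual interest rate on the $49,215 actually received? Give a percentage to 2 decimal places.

Amount owed after one year: 50,000 × (1 + 0.0764/12)^12 = 50,000 × 1.079133 = $53,956.64.
Effective rate on net proceeds: 53,956.64 / 49,215 − 1 = 0.096345 = 9.63%.

9.63%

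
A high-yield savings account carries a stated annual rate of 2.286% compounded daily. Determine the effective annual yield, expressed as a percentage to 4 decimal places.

2.3123%

EAR = (1 + 0.02286/365)^365 − 1.
= (1 + 0.000063)^365 − 1 = 1.023123 − 1 = 2.3123%.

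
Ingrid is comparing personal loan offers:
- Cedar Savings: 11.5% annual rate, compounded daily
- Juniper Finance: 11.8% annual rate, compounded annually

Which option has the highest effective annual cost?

Cedar Savings

Cedar Savings: (1 + 0.115/365)^365 − 1 = 12.185%
Juniper Finance: compounded annually, EAR = 11.800%
The highest effective annual rate is Cedar Savings at 12.185%.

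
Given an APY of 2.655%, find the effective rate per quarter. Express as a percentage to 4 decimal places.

The per-quarter rate i satisfies (1 + i)^4 = 1 + 0.02655.
i = 1.02655^(1/4) − 1 = 0.0065724 = 0.6572%.

0.6572%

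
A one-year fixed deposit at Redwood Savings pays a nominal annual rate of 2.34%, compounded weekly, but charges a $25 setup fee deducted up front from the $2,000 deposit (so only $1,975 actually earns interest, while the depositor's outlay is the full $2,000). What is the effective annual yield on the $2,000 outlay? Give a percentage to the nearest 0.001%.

Value after one year: 1,975 × (1 + 0.0234/52)^52 = 1,975 × 1.023671 = $2,021.75.
Effective yield on the $2,000 outlay: 2,021.75 / 2,000 − 1 = 0.010875 = 1.087%.

1.087%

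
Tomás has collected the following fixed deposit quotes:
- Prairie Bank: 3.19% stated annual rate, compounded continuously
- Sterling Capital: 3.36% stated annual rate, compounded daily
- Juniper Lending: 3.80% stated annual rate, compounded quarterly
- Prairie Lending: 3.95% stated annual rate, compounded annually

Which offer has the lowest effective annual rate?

Prairie Bank: e^0.0319 − 1 = 3.241%
Sterling Capital: (1 + 0.0336/365)^365 − 1 = 3.417%
Juniper Lending: (1 + 0.0380/4)^4 − 1 = 3.854%
Prairie Lending: compounded annually, EAR = 3.950%
The lowest effective annual rate is Prairie Bank at 3.241%.

Prairie Bank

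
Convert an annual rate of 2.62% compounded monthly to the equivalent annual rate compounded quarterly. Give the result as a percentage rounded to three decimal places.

EAR = (1 + 0.0262/12)^12 − 1 = 0.026517.
Solve (1 + r/4)^4 = 1.026517: r/4 = 1.026517^(1/4) − 1 = 0.006564, so r = 0.026257 = 2.626%.

2.626%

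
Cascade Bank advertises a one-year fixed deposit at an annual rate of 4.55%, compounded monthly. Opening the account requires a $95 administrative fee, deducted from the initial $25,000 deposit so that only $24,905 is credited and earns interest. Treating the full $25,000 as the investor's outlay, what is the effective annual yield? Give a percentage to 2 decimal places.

4.25%

Value after one year: 24,905 × (1 + 0.0455/12)^12 = 24,905 × 1.046461 = $26,062.11.
Effective yield on the $25,000 outlay: 26,062.11 / 25,000 − 1 = 0.042484 = 4.25%.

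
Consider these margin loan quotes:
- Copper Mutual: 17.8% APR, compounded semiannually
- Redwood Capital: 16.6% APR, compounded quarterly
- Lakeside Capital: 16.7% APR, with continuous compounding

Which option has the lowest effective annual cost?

Redwood Capital

Copper Mutual: (1 + 0.178/2)^2 − 1 = 18.592%
Redwood Capital: (1 + 0.166/4)^4 − 1 = 17.662%
Lakeside Capital: e^0.167 − 1 = 18.175%
The lowest effective annual rate is Redwood Capital at 17.662%.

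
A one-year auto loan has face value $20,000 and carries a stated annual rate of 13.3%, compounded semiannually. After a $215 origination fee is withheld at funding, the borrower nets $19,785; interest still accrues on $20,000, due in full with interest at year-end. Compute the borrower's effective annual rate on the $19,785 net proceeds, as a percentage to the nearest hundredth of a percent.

14.98%

Amount owed after one year: 20,000 × (1 + 0.133/2)^2 = 20,000 × 1.137422 = $22,748.44.
Effective rate on net proceeds: 22,748.44 / 19,785 − 1 = 0.149782 = 14.98%.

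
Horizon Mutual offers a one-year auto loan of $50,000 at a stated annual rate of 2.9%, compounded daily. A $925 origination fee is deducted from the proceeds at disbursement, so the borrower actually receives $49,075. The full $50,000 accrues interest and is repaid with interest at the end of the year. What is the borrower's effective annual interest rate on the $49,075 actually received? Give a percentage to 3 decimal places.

4.883%

Amount owed after one year: 50,000 × (1 + 0.029/365)^365 = 50,000 × 1.029423 = $51,471.17.
Effective rate on net proceeds: 51,471.17 / 49,075 − 1 = 0.048827 = 4.883%.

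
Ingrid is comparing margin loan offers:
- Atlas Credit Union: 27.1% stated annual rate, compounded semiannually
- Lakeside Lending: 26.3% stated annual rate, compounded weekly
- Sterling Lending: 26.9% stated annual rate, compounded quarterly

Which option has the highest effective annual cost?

Atlas Credit Union: (1 + 0.271/2)^2 − 1 = 28.936%
Lakeside Lending: (1 + 0.263/52)^52 − 1 = 29.996%
Sterling Lending: (1 + 0.269/4)^4 − 1 = 29.737%
The highest effective annual rate is Lakeside Lending at 29.996%.

Lakeside Lending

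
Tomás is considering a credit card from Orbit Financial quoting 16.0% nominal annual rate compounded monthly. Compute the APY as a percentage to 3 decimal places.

17.227%

EAR = (1 + 0.160/12)^12 − 1.
= 1.172271 − 1 = 17.227%.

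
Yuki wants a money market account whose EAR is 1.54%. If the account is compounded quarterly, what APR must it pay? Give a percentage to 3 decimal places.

1.531%

(1 + r/4)^4 − 1 = 0.0154, so 1 + r/4 = 1.0154^(1/4).
r/4 = 0.003828, so r = 0.015312 = 1.531%.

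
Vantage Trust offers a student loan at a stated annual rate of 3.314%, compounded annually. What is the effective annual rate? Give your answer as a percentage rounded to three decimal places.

3.314%

Annual compounding means the effective rate equals the nominal rate: 3.314%.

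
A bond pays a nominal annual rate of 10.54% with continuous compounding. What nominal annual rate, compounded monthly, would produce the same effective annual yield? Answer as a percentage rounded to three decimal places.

10.586%

EAR under continuous compounding: e^0.1054 − 1 = 0.111155.
Solve (1 + r/12)^12 = 1.111155: r/12 = 1.111155^(1/12) − 1 = 0.008822, so r = 0.105864 = 10.586%.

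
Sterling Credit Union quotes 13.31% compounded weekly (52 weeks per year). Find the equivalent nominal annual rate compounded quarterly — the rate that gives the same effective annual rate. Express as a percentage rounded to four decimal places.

EAR = (1 + 0.1331/52)^52 − 1 = 0.142170.
Solve (1 + r/4)^4 = 1.142170: r/4 = 1.142170^(1/4) − 1 = 0.033791, so r = 0.135163 = 13.5163%.

13.5163%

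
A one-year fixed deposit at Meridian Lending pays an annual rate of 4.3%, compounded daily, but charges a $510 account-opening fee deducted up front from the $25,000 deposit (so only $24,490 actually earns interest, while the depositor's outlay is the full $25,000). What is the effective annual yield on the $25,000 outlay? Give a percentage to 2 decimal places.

2.26%

Value after one year: 24,490 × (1 + 0.043/365)^365 = 24,490 × 1.043935 = $25,565.97.
Effective yield on the $25,000 outlay: 25,565.97 / 25,000 − 1 = 0.022639 = 2.26%.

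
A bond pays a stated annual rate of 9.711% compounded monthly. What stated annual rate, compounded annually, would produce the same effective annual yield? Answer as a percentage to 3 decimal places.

EAR = (1 + 0.09711/12)^12 − 1 = 0.101551.
Compounded annually, the equivalent nominal rate is the EAR itself: 10.155%.

10.155%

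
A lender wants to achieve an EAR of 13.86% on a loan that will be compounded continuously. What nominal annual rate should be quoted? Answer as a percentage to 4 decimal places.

12.9799%

Continuous: nominal r satisfies e^r − 1 = 0.1386.
r = ln(1 + 0.1386) = ln(1.1386) = 0.129799 = 12.9799%.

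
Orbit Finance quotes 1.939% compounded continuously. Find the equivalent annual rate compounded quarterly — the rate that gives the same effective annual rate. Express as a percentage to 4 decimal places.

EAR under continuous compounding: e^0.01939 − 1 = 0.019579.
Solve (1 + r/4)^4 = 1.019579: r/4 = 1.019579^(1/4) − 1 = 0.004859, so r = 0.019437 = 1.9437%.

1.9437%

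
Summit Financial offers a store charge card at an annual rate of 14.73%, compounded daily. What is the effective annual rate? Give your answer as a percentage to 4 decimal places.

EAR = (1 + 0.1473/365)^365 − 1.
= 1.158667 − 1 = 15.8667%.

15.8667%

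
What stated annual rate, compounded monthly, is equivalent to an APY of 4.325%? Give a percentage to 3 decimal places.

(1 + r/12)^12 − 1 = 0.04325, so 1 + r/12 = 1.04325^(1/12).
r/12 = 0.003535, so r = 0.042416 = 4.242%.

4.242%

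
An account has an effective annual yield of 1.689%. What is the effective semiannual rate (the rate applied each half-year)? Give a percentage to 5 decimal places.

The per-half-year rate i satisfies (1 + i)^2 = 1 + 0.01689.
i = 1.01689^(1/2) − 1 = 0.0084096 = 0.84096%.

0.84096%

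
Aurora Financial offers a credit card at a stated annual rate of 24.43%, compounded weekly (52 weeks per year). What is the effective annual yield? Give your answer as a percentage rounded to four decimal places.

EAR = (1 + 0.2443/52)^52 − 1.
= 1.275997 − 1 = 27.5997%.

27.5997%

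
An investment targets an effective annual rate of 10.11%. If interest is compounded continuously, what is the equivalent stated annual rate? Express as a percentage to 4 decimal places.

Continuous: nominal r satisfies e^r − 1 = 0.1011.
r = ln(1 + 0.1011) = ln(1.1011) = 0.096310 = 9.6310%.

9.6310%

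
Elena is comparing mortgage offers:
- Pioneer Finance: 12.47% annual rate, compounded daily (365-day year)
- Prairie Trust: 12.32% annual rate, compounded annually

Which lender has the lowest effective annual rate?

Pioneer Finance: (1 + 0.1247/365)^365 − 1 = 13.278%
Prairie Trust: compounded annually, EAR = 12.320%
The lowest effective annual rate is Prairie Trust at 12.320%.

Prairie Trust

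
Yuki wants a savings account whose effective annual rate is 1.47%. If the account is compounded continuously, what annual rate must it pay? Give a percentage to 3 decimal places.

Continuous: nominal r satisfies e^r − 1 = 0.0147.
r = ln(1 + 0.0147) = ln(1.0147) = 0.014593 = 1.459%.

1.459%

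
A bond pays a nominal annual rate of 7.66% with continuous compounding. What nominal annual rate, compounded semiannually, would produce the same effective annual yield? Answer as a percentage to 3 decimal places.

7.809%

EAR under continuous compounding: e^0.0766 − 1 = 0.079610.
Solve (1 + r/2)^2 = 1.079610: r/2 = 1.079610^(1/2) − 1 = 0.039043, so r = 0.078086 = 7.809%.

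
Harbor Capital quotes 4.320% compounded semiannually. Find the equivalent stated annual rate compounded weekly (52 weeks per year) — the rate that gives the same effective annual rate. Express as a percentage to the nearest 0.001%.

EAR = (1 + 0.04320/2)^2 − 1 = 0.043667.
Solve (1 + r/52)^52 = 1.043667: r/52 = 1.043667^(1/52) − 1 = 0.000822, so r = 0.042758 = 4.276%.

4.276%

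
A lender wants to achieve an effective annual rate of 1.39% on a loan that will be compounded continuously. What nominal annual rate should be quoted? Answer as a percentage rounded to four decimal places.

Continuous: nominal r satisfies e^r − 1 = 0.0139.
r = ln(1 + 0.0139) = ln(1.0139) = 0.013804 = 1.3804%.

1.3804%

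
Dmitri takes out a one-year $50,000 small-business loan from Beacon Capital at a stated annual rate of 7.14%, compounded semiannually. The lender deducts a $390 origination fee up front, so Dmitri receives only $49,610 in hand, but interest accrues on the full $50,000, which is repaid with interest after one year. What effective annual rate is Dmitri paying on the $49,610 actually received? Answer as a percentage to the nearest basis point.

8.11%

Amount owed after one year: 50,000 × (1 + 0.0714/2)^2 = 50,000 × 1.072674 = $53,633.72.
Effective rate on net proceeds: 53,633.72 / 49,610 − 1 = 0.081107 = 8.11%.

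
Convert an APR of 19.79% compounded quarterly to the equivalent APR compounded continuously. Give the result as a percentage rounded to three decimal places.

EAR = (1 + 0.1979/4)^4 − 1 = 0.213077.
Equivalent continuous rate: r = ln(1 + 0.213077) = 0.193160 = 19.316%.

19.316%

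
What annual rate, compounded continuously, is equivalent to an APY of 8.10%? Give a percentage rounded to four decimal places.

7.7887%

Continuous: nominal r satisfies e^r − 1 = 0.0810.
r = ln(1 + 0.0810) = ln(1.0810) = 0.077887 = 7.7887%.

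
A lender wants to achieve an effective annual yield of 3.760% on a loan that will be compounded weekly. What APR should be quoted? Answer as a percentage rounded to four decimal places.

3.6923%

(1 + r/52)^52 − 1 = 0.03760, so 1 + r/52 = 1.03760^(1/52).
r/52 = 0.000710, so r = 0.036923 = 3.6923%.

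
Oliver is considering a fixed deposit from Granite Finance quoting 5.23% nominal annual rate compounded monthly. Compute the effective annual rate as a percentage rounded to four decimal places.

EAR = (1 + 0.0523/12)^12 − 1.
= 1.053572 − 1 = 5.3572%.

5.3572%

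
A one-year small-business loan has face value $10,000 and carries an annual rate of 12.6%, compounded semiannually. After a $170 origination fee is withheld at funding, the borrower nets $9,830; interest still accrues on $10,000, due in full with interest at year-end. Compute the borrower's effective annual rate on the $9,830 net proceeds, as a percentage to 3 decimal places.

14.951%

Amount owed after one year: 10,000 × (1 + 0.126/2)^2 = 10,000 × 1.129969 = $11,299.69.
Effective rate on net proceeds: 11,299.69 / 9,830 − 1 = 0.149511 = 14.951%.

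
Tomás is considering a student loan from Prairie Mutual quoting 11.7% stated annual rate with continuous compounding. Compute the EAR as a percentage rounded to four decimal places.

With continuous compounding, EAR = e^0.117 − 1.
e^0.117 = 1.124119, so EAR = 0.124119 = 12.4119%.

12.4119%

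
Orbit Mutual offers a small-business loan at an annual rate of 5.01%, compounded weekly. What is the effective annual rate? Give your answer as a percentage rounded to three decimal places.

EAR = (1 + 0.0501/52)^52 − 1.
= 1.051351 − 1 = 5.135%.

5.135%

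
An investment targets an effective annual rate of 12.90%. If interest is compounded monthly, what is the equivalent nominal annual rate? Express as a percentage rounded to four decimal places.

(1 + r/12)^12 − 1 = 0.1290, so 1 + r/12 = 1.1290^(1/12).
r/12 = 0.010162, so r = 0.121948 = 12.1948%.

12.1948%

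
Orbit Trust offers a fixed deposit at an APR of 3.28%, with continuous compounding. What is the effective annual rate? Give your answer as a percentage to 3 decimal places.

3.334%

With continuous compounding, EAR = e^0.0328 − 1.
e^0.0328 = 1.033344, so EAR = 0.033344 = 3.334%.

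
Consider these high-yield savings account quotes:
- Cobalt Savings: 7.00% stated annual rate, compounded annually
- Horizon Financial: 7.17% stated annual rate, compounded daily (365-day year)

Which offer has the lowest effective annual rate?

Cobalt Savings: compounded annually, EAR = 7.000%
Horizon Financial: (1 + 0.0717/365)^365 − 1 = 7.433%
The lowest effective annual rate is Cobalt Savings at 7.000%.

Cobalt Savings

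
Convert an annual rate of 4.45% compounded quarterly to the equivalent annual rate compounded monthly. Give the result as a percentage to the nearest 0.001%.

4.434%

EAR = (1 + 0.0445/4)^4 − 1 = 0.045248.
Solve (1 + r/12)^12 = 1.045248: r/12 = 1.045248^(1/12) − 1 = 0.003695, so r = 0.044336 = 4.434%.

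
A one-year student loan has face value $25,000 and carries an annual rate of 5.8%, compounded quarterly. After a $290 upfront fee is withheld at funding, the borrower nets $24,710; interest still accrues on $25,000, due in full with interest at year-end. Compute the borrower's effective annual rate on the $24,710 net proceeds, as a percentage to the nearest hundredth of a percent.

7.17%

Amount owed after one year: 25,000 × (1 + 0.058/4)^4 = 25,000 × 1.059274 = $26,481.84.
Effective rate on net proceeds: 26,481.84 / 24,710 − 1 = 0.071706 = 7.17%.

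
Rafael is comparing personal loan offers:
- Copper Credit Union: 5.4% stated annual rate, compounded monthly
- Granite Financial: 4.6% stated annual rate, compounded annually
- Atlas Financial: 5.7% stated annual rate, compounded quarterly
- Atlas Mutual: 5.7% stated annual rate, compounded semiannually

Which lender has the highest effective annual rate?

Atlas Financial

Copper Credit Union: (1 + 0.054/12)^12 − 1 = 5.536%
Granite Financial: compounded annually, EAR = 4.600%
Atlas Financial: (1 + 0.057/4)^4 − 1 = 5.823%
Atlas Mutual: (1 + 0.057/2)^2 − 1 = 5.781%
The highest effective annual rate is Atlas Financial at 5.823%.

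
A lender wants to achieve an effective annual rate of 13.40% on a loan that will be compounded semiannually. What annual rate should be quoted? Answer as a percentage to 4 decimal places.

12.9789%

(1 + r/2)^2 − 1 = 0.1340, so 1 + r/2 = 1.1340^(1/2).
r/2 = 0.064894, so r = 0.129789 = 12.9789%.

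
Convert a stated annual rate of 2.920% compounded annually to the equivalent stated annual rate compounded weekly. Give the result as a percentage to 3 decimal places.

Compounded annually, EAR = nominal = 0.029200.
Solve (1 + r/52)^52 = 1.029200: r/52 = 1.029200^(1/52) − 1 = 0.000554, so r = 0.028790 = 2.879%.

2.879%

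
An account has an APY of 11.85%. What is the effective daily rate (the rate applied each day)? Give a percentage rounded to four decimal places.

The per-day rate i satisfies (1 + i)^365 = 1 + 0.1185.
i = 1.1185^(1/365) − 1 = 0.0003069 = 0.0307%.

0.0307%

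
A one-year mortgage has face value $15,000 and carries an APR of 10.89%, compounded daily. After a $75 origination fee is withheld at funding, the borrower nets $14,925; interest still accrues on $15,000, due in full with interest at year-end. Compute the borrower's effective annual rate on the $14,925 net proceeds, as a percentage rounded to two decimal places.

12.06%

Amount owed after one year: 15,000 × (1 + 0.1089/365)^365 = 15,000 × 1.115033 = $16,725.49.
Effective rate on net proceeds: 16,725.49 / 14,925 − 1 = 0.120636 = 12.06%.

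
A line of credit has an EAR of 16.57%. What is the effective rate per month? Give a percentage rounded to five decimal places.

1.28588%

The per-month rate i satisfies (1 + i)^12 = 1 + 0.1657.
i = 1.1657^(1/12) − 1 = 0.0128588 = 1.28588%.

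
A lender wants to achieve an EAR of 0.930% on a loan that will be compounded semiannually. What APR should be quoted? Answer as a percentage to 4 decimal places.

0.9278%

(1 + r/2)^2 − 1 = 0.00930, so 1 + r/2 = 1.00930^(1/2).
r/2 = 0.004639, so r = 0.009278 = 0.9278%.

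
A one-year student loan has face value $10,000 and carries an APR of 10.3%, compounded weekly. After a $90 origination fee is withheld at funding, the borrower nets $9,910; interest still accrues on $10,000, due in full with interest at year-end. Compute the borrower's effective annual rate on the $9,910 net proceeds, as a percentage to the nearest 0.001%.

11.844%

Amount owed after one year: 10,000 × (1 + 0.103/52)^52 = 10,000 × 1.108378 = $11,083.78.
Effective rate on net proceeds: 11,083.78 / 9,910 − 1 = 0.118444 = 11.844%.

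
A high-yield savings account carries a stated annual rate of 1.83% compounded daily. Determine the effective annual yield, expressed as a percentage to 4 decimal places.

1.8468%

EAR = (1 + 0.0183/365)^365 − 1.
= (1 + 0.000050)^365 − 1 = 1.018468 − 1 = 1.8468%.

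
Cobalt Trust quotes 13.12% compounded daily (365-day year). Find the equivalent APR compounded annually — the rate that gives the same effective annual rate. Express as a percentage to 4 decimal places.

14.0169%

EAR = (1 + 0.1312/365)^365 − 1 = 0.140169.
Compounded annually, the equivalent nominal rate is the EAR itself: 14.0169%.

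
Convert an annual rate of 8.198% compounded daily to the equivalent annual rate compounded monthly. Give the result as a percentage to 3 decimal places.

EAR = (1 + 0.08198/365)^365 − 1 = 0.085424.
Solve (1 + r/12)^12 = 1.085424: r/12 = 1.085424^(1/12) − 1 = 0.006854, so r = 0.082251 = 8.225%.

8.225%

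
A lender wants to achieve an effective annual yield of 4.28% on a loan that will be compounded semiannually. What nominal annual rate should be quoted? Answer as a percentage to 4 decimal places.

(1 + r/2)^2 − 1 = 0.0428, so 1 + r/2 = 1.0428^(1/2).
r/2 = 0.021176, so r = 0.042352 = 4.2352%.

4.2352%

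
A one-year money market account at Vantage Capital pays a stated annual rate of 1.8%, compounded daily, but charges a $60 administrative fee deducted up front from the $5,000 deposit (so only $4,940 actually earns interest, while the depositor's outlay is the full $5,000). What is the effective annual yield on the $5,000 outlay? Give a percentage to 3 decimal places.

Value after one year: 4,940 × (1 + 0.018/365)^365 = 4,940 × 1.018163 = $5,029.72.
Effective yield on the $5,000 outlay: 5,029.72 / 5,000 − 1 = 0.005945 = 0.594%.

0.594%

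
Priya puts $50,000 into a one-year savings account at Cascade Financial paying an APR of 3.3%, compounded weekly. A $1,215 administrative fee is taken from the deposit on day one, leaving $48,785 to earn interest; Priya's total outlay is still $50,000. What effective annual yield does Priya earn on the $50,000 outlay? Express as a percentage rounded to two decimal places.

Value after one year: 48,785 × (1 + 0.033/52)^52 = 48,785 × 1.033540 = $50,421.24.
Effective yield on the $50,000 outlay: 50,421.24 / 50,000 − 1 = 0.008425 = 0.84%.

0.84%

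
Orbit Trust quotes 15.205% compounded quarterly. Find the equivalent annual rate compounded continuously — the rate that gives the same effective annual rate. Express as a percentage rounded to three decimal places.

EAR = (1 + 0.15205/4)^4 − 1 = 0.160941.
Equivalent continuous rate: r = ln(1 + 0.160941) = 0.149231 = 14.923%.

14.923%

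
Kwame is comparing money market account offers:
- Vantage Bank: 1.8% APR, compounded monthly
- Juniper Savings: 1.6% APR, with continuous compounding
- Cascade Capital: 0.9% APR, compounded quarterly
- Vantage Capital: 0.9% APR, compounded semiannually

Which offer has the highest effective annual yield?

Vantage Bank: (1 + 0.018/12)^12 − 1 = 1.815%
Juniper Savings: e^0.016 − 1 = 1.613%
Cascade Capital: (1 + 0.009/4)^4 − 1 = 0.903%
Vantage Capital: (1 + 0.009/2)^2 − 1 = 0.902%
The highest effective annual rate is Vantage Bank at 1.815%.

Vantage Bank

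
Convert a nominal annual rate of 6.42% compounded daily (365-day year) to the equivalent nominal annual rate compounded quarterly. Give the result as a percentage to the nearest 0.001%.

EAR = (1 + 0.0642/365)^365 − 1 = 0.066300.
Solve (1 + r/4)^4 = 1.066300: r/4 = 1.066300^(1/4) − 1 = 0.016178, so r = 0.064712 = 6.471%.

6.471%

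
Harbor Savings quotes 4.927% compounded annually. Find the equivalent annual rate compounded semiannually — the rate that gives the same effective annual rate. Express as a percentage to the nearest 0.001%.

Compounded annually, EAR = nominal = 0.049270.
Solve (1 + r/2)^2 = 1.049270: r/2 = 1.049270^(1/2) − 1 = 0.024339, so r = 0.048678 = 4.868%.

4.868%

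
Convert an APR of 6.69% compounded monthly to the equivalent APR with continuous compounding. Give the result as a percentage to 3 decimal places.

EAR = (1 + 0.0669/12)^12 − 1 = 0.068990.
Equivalent continuous rate: r = ln(1 + 0.068990) = 0.066714 = 6.671%.

6.671%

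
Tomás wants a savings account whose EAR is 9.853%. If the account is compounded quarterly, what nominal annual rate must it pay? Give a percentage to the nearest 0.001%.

9.509%

(1 + r/4)^4 − 1 = 0.09853, so 1 + r/4 = 1.09853^(1/4).
r/4 = 0.023771, so r = 0.095085 = 9.509%.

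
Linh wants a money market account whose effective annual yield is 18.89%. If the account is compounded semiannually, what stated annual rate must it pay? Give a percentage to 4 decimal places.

18.0734%

(1 + r/2)^2 − 1 = 0.1889, so 1 + r/2 = 1.1889^(1/2).
r/2 = 0.090367, so r = 0.180734 = 18.0734%.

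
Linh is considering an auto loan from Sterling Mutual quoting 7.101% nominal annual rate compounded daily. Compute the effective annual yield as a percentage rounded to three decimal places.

EAR = (1 + 0.07101/365)^365 − 1.
= (1 + 0.000195)^365 − 1 = 1.073585 − 1 = 7.358%.

7.358%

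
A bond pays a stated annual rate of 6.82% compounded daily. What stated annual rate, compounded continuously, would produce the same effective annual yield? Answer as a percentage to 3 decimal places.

EAR = (1 + 0.0682/365)^365 − 1 = 0.070573.
Equivalent continuous rate: r = ln(1 + 0.070573) = 0.068194 = 6.819%.

6.819%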